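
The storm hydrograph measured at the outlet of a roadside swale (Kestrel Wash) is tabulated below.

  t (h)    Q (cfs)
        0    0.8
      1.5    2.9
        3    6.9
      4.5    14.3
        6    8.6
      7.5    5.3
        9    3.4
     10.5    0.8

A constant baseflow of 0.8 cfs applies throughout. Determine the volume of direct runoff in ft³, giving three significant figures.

Direct-runoff ordinates (Q − Q_b): 0.0, 2.1, 6.1, 13.5, 7.8, 4.5, 2.6, 0.0 cfs.
ΣQ_DR = 36.60 cfs.
With Δt = 1.5 h = 5400 s, V = ΣQ_DR · Δt = 36.60 × 5400 = 1.98 × 10^5 ft³.

V ≈ 1.98 × 10^5 ft³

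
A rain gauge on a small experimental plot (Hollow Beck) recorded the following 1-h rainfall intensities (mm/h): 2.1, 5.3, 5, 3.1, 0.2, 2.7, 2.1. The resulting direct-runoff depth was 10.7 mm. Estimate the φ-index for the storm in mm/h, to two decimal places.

Only the 6 blocks with intensity above φ contribute runoff: 2.1, 5.3, 5, 3.1, 2.7, 2.1 mm/h.
Σ(I−φ)·Δt = d  ⇒  (2.1+5.3+5+3.1+2.7+2.1 − 6φ)·1 = 10.7
φ = (20.30 − 10.7/1) / 6 = 1.60 mm/h.

φ ≈ 1.60 mm/h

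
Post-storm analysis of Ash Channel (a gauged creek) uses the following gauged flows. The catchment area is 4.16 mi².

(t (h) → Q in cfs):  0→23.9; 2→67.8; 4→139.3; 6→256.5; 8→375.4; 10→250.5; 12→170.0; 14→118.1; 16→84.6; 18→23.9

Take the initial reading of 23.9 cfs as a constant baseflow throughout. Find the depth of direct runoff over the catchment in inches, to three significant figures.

Direct runoff: 0.0, 43.9, 115.4, 232.6, 351.5, 226.6, 146.1, 94.2, 60.7, 0.0 cfs; ΣQ_DR = 1271 cfs.
V = ΣQ_DR · Δt = 1271 × 7200 s = 9.151 × 10^6 ft³.
Over A = 4.16 mi², depth = V / A = 0.947 in.

d ≈ 0.947 in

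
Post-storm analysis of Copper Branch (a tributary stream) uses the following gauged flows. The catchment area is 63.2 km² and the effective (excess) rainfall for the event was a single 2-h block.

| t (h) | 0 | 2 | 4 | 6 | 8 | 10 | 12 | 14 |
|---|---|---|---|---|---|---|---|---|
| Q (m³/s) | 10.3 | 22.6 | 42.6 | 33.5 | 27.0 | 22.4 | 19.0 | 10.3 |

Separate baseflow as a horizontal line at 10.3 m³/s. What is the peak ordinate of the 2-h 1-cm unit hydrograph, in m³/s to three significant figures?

Direct runoff: 0.0, 12.3, 32.3, 23.2, 16.7, 12.1, 8.7, 0.0 m³/s; ΣQ_DR = 105.3 m³/s, peak = 32.3 m³/s.
Runoff depth d = ΣQ_DR·Δt / A = 105.3 × 7200 / (63.2 km²) = 12.00 mm.
The 1-cm UH is the DRH scaled by (10 mm)/d, so U_p = 32.3 × 10/12.00 = 26.9 m³/s.

U_p ≈ 26.9 m³/s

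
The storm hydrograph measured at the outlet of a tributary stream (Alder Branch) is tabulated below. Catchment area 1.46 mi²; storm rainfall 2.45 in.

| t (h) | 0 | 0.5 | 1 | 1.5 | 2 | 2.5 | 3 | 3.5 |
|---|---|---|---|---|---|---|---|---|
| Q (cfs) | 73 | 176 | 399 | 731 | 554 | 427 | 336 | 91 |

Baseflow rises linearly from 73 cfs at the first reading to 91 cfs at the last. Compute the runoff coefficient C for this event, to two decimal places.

ΣQ_DR = 2131 cfs; V = ΣQ_DR·Δt = 3.836 × 10^6 ft³.
Runoff depth d = V / A = 1.131 in.
C = d / P = 1.131 / 2.45 = 0.46.

C ≈ 0.46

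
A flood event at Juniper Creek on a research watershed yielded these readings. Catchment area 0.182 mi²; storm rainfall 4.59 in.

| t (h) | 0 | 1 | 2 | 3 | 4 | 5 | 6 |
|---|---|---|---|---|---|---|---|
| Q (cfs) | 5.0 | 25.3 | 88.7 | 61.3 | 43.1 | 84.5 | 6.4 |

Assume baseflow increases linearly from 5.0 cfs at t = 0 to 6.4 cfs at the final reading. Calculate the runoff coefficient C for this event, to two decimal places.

ΣQ_DR = 274.4 cfs; V = ΣQ_DR·Δt = 9.878 × 10^5 ft³.
Runoff depth d = V / A = 2.336 in.
C = d / P = 2.336 / 4.59 = 0.51.

C ≈ 0.51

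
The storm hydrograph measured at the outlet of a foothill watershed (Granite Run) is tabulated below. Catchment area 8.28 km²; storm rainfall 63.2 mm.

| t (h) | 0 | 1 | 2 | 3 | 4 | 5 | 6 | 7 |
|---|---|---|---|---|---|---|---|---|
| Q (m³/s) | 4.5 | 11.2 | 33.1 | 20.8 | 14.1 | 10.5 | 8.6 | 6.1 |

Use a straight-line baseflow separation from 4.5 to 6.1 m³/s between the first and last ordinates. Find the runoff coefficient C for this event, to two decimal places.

C ≈ 0.46

ΣQ_DR = 66.50 m³/s; V = ΣQ_DR·Δt = 2.394 × 10^5 m³.
Runoff depth d = V / A = 28.91 mm.
C = d / P = 28.91 / 63.2 = 0.46.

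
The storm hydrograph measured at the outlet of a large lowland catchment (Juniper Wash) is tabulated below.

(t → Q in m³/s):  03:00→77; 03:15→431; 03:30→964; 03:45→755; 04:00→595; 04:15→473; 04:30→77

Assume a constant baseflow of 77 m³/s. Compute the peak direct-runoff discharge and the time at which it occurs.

Subtracting baseflow gives direct-runoff ordinates: 0.0, 354.0, 887.0, 678.0, 518.0, 396.0, 0.0 m³/s.
The maximum is 887.0 m³/s, occurring at the reading for t = 03:30.

Q_p = 887.0 m³/s at t = 03:30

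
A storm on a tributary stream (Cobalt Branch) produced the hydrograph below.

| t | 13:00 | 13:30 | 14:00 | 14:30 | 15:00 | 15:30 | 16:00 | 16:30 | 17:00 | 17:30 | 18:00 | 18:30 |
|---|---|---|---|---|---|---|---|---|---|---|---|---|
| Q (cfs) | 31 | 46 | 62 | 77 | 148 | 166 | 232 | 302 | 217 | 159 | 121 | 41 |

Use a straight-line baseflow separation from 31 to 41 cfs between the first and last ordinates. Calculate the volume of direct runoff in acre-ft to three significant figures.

V ≈ 48.3 acre-ft

Direct-runoff ordinates (Q − Q_b): 0.00, 14.09, 29.18, 43.27, 113.36, 130.45, 195.55, 264.64, 178.73, 119.82, 80.91, 0.00 cfs.
ΣQ_DR = 1170 cfs.
With Δt = 0.5 h = 1800 s, V = ΣQ_DR · Δt = 1170 × 1800 = 2.11 × 10^6 ft³ = 48.3 acre-ft.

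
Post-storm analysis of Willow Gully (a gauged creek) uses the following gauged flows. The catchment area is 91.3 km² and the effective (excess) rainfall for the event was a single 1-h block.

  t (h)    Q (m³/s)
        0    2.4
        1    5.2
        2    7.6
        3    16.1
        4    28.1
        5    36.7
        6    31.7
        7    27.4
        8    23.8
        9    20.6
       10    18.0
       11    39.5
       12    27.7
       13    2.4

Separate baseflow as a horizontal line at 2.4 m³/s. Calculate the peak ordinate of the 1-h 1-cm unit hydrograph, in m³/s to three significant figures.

U_p ≈ 37.1 m³/s

Direct runoff: 0.0, 2.8, 5.2, 13.7, 25.7, 34.3, 29.3, 25.0, 21.4, 18.2, 15.6, 37.1, 25.3, 0.0 m³/s; ΣQ_DR = 253.6 m³/s, peak = 37.1 m³/s.
Runoff depth d = ΣQ_DR·Δt / A = 253.6 × 3600 / (91.3 km²) = 10.00 mm.
The 1-cm UH is the DRH scaled by (10 mm)/d, so U_p = 37.1 × 10/10.00 = 37.1 m³/s.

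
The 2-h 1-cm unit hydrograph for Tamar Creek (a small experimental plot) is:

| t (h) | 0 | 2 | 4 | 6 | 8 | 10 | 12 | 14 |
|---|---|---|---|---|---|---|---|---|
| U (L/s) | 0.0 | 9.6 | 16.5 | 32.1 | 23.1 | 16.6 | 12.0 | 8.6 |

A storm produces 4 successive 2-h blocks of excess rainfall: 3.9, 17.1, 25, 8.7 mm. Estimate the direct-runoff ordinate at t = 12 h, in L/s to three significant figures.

Q ≈ 119 L/s

By discrete convolution, Q_j = Σ (P_i / 10 mm) · U_{j−i}.
At t = 12 h (j=6): Q = (3.9/10)·12.0 + (17.1/10)·16.6 + (25/10)·23.1 + (8.7/10)·32.1 = 119 L/s.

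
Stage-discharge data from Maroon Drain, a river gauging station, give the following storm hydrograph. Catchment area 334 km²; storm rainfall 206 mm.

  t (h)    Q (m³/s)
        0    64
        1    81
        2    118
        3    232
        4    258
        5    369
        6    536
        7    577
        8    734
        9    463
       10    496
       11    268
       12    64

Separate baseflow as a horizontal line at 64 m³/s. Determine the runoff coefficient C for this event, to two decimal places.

ΣQ_DR = 3428 m³/s; V = ΣQ_DR·Δt = 1.234 × 10^7 m³.
Runoff depth d = V / A = 36.95 mm.
C = d / P = 36.95 / 206 = 0.18.

C ≈ 0.18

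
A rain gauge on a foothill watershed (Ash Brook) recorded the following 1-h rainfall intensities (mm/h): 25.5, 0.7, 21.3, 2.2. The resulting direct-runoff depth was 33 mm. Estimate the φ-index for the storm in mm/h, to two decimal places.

Only the 2 blocks with intensity above φ contribute runoff: 25.5, 21.3 mm/h.
Σ(I−φ)·Δt = d  ⇒  (25.5+21.3 − 2φ)·1 = 33
φ = (46.80 − 33/1) / 2 = 6.90 mm/h.

φ ≈ 6.90 mm/h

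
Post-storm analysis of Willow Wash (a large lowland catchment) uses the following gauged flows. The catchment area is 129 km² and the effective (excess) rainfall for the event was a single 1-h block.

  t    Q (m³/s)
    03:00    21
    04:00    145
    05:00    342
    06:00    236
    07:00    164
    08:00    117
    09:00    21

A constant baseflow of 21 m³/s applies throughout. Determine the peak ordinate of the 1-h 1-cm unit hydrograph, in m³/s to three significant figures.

U_p ≈ 128 m³/s

Direct runoff: 0.0, 124.0, 321.0, 215.0, 143.0, 96.0, 0.0 m³/s; ΣQ_DR = 899.0 m³/s, peak = 321.0 m³/s.
Runoff depth d = ΣQ_DR·Δt / A = 899.0 × 3600 / (129 km²) = 25.09 mm.
The 1-cm UH is the DRH scaled by (10 mm)/d, so U_p = 321.0 × 10/25.09 = 128 m³/s.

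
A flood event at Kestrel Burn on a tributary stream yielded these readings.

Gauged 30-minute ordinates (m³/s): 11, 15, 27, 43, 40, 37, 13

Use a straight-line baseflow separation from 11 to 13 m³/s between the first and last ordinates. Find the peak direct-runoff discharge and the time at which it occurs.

Subtracting baseflow gives direct-runoff ordinates: 0.00, 3.67, 15.33, 31.00, 27.67, 24.33, 0.00 m³/s.
The maximum is 31.00 m³/s, occurring at the reading for t = 1.5 h.

Q_p = 31.00 m³/s at t = 1.5 h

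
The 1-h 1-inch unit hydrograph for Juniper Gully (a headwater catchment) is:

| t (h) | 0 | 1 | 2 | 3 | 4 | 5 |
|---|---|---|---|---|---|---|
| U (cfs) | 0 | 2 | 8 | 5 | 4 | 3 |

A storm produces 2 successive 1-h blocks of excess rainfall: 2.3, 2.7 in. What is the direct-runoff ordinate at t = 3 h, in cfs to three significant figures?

By discrete convolution, Q_j = Σ (P_i / 1 in) · U_{j−i}.
At t = 3 h (j=3): Q = (2.3/1)·5 + (2.7/1)·8 = 33.1 cfs.

Q ≈ 33.1 cfs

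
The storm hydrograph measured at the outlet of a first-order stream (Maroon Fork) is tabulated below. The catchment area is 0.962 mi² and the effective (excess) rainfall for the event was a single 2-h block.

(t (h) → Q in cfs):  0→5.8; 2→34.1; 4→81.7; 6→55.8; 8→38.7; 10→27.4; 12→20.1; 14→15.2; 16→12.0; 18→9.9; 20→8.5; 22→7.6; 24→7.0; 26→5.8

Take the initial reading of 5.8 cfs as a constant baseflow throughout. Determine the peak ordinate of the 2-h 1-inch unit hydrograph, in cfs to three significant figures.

Direct runoff: 0.0, 28.3, 75.9, 50.0, 32.9, 21.6, 14.3, 9.4, 6.2, 4.1, 2.7, 1.8, 1.2, 0.0 cfs; ΣQ_DR = 248.4 cfs, peak = 75.9 cfs.
Runoff depth d = ΣQ_DR·Δt / A = 248.4 × 7200 / (0.962 mi²) = 0.8002 in.
The 1-inch UH is the DRH scaled by (1 in)/d, so U_p = 75.9 × 1/0.8002 = 94.8 cfs.

U_p ≈ 94.8 cfs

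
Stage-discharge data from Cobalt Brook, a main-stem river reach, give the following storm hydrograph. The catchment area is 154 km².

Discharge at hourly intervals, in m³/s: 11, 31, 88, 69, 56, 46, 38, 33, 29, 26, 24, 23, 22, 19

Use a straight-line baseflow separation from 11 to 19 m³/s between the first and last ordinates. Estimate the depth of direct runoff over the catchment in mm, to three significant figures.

d ≈ 7.13 mm

Direct runoff: 0.00, 19.38, 75.77, 56.15, 42.54, 31.92, 23.31, 17.69, 13.08, 9.46, 6.85, 5.23, 3.62, 0.00 m³/s; ΣQ_DR = 305.0 m³/s.
V = ΣQ_DR · Δt = 305.0 × 3600 s = 1.098 × 10^6 m³.
Over A = 154 km², depth = V / A = 7.13 mm.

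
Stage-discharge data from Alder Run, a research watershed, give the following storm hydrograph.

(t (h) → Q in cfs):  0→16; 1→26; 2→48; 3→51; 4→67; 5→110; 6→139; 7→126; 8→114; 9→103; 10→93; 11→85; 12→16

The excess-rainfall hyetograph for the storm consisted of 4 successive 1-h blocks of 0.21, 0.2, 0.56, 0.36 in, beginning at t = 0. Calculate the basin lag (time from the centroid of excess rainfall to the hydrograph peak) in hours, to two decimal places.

Centroid of excess rainfall: t_c = Σ P_i·t̄_i / ΣP_i = 2.3045 h (block centres at 0.5, 1.5, 2.5, 3.5 h).
Hydrograph peak occurs at t = 6 h, so basin lag t_L = 6 − 2.3045 = 3.70 h.

t_L ≈ 3.70 h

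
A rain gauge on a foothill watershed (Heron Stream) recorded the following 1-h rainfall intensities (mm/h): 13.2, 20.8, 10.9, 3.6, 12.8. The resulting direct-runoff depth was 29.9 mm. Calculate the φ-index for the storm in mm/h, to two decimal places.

Only the 4 blocks with intensity above φ contribute runoff: 13.2, 20.8, 10.9, 12.8 mm/h.
Σ(I−φ)·Δt = d  ⇒  (13.2+20.8+10.9+12.8 − 4φ)·1 = 29.9
φ = (57.70 − 29.9/1) / 4 = 6.95 mm/h.

φ ≈ 6.95 mm/h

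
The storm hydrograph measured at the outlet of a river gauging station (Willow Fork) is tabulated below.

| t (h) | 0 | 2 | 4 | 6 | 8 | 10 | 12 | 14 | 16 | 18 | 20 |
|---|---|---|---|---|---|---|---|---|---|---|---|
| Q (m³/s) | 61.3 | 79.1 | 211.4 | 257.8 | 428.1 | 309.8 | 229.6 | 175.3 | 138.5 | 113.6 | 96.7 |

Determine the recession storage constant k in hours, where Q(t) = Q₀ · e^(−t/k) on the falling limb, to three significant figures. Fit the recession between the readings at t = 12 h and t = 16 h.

On the falling limb, Q drops from 229.6 to 138.5 m³/s between t = 12 h and t = 16 h (Δt = 4 h).
k = −Δt / ln(Q₂/Q₁) = −4 / ln(138.5/229.6) = 7.91 h.

k ≈ 7.91 h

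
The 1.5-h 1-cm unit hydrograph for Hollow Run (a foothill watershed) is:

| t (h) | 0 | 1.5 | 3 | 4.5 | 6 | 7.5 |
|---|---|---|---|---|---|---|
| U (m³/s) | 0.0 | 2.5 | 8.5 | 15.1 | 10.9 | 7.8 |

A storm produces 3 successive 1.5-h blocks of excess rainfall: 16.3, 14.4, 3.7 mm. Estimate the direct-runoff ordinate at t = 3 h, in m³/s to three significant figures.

Q ≈ 17.5 m³/s

By discrete convolution, Q_j = Σ (P_i / 10 mm) · U_{j−i}.
At t = 3 h (j=2): Q = (16.3/10)·8.5 + (14.4/10)·2.5 + (3.7/10)·0.0 = 17.5 m³/s.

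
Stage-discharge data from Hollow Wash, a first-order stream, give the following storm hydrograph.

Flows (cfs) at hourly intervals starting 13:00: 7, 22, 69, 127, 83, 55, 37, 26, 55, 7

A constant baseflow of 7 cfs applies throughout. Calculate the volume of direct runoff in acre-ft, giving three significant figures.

Direct-runoff ordinates (Q − Q_b): 0.0, 15.0, 62.0, 120.0, 76.0, 48.0, 30.0, 19.0, 48.0, 0.0 cfs.
ΣQ_DR = 418.0 cfs.
With Δt = 1 h = 3600 s, V = ΣQ_DR · Δt = 418.0 × 3600 = 1.50 × 10^6 ft³ = 34.5 acre-ft.

V ≈ 34.5 acre-ft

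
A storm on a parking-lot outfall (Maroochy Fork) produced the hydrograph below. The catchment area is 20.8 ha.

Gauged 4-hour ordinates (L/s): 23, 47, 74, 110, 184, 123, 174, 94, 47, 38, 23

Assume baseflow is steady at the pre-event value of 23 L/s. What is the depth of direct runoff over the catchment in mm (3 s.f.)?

Direct runoff: 0.0, 24.0, 51.0, 87.0, 161.0, 100.0, 151.0, 71.0, 24.0, 15.0, 0.0 L/s; ΣQ_DR = 684.0 L/s.
V = ΣQ_DR · Δt = 684.0 × 14400 s = 9.850 × 10^6 L.
Over A = 20.8 ha, depth = V / A = 47.4 mm.

d ≈ 47.4 mm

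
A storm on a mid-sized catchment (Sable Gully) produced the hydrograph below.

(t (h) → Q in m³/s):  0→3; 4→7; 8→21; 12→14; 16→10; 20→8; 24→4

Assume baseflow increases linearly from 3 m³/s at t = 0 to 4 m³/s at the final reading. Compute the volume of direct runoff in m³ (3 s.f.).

Direct-runoff ordinates (Q − Q_b): 0.00, 3.83, 17.67, 10.50, 6.33, 4.17, 0.00 m³/s.
ΣQ_DR = 42.50 m³/s.
With Δt = 4 h = 14400 s, V = ΣQ_DR · Δt = 42.50 × 14400 = 6.12 × 10^5 m³.

V ≈ 6.12 × 10^5 m³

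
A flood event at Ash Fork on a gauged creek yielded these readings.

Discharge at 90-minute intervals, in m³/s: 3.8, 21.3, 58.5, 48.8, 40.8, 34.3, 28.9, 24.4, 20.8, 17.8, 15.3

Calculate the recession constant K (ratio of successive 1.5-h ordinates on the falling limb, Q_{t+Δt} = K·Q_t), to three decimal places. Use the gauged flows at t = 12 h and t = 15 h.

Using the recession-limb readings at t = 12 h and t = 15 h: Q falls from 20.8 to 15.3 m³/s over 2 intervals.
K = (Q₂/Q₁)^(1/2) = (15.3/20.8)^(1/2) = 0.858.

K ≈ 0.858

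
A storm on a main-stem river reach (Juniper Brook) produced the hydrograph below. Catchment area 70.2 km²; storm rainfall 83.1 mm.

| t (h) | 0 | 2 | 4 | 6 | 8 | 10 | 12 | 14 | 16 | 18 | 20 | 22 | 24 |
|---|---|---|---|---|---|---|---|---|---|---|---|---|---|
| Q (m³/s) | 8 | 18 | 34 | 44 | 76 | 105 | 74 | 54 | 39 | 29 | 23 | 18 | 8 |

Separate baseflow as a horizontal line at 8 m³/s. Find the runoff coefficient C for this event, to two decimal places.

C ≈ 0.53

ΣQ_DR = 426.0 m³/s; V = ΣQ_DR·Δt = 3.067 × 10^6 m³.
Runoff depth d = V / A = 43.69 mm.
C = d / P = 43.69 / 83.1 = 0.53.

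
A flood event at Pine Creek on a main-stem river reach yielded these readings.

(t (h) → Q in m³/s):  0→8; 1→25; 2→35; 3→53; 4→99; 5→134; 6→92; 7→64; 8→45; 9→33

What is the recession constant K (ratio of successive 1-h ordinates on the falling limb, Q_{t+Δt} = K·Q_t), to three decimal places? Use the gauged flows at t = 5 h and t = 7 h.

K ≈ 0.691

Using the recession-limb readings at t = 5 h and t = 7 h: Q falls from 134 to 64 m³/s over 2 intervals.
K = (Q₂/Q₁)^(1/2) = (64/134)^(1/2) = 0.691.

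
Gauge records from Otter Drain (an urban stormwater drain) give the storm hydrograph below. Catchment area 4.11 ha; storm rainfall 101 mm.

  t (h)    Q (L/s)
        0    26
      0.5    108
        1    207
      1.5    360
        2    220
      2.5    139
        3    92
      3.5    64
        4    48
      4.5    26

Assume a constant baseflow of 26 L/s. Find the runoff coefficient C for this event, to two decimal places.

ΣQ_DR = 1030 L/s; V = ΣQ_DR·Δt = 1.854 × 10^6 L.
Runoff depth d = V / A = 45.11 mm.
C = d / P = 45.11 / 101 = 0.45.

C ≈ 0.45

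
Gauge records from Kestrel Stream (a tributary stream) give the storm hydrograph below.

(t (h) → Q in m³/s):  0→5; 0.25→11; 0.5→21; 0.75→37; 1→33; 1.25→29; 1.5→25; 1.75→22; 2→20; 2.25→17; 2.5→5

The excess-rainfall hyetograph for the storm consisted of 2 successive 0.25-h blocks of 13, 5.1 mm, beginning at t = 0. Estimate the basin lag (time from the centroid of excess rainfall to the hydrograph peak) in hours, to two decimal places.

t_L ≈ 0.55 h

Centroid of excess rainfall: t_c = Σ P_i·t̄_i / ΣP_i = 0.1954 h (block centres at 0.125, 0.375 h).
Hydrograph peak occurs at t = 0.75 h, so basin lag t_L = 0.75 − 0.1954 = 0.55 h.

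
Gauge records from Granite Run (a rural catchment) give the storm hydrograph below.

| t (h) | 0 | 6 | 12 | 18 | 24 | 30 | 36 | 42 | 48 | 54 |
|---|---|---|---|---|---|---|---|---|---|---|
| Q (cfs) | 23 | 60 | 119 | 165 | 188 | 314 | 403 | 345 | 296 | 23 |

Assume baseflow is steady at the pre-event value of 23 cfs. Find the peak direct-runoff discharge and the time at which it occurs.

Q_p = 380.0 cfs at t = 36 h

Subtracting baseflow gives direct-runoff ordinates: 0.0, 37.0, 96.0, 142.0, 165.0, 291.0, 380.0, 322.0, 273.0, 0.0 cfs.
The maximum is 380.0 cfs, occurring at the reading for t = 36 h.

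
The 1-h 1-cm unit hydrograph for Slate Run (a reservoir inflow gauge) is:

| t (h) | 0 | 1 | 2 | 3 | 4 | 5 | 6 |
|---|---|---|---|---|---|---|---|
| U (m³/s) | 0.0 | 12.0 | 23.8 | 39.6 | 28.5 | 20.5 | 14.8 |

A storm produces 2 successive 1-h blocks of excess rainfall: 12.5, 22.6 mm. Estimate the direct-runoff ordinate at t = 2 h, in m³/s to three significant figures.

By discrete convolution, Q_j = Σ (P_i / 10 mm) · U_{j−i}.
At t = 2 h (j=2): Q = (12.5/10)·23.8 + (22.6/10)·12.0 = 56.9 m³/s.

Q ≈ 56.9 m³/s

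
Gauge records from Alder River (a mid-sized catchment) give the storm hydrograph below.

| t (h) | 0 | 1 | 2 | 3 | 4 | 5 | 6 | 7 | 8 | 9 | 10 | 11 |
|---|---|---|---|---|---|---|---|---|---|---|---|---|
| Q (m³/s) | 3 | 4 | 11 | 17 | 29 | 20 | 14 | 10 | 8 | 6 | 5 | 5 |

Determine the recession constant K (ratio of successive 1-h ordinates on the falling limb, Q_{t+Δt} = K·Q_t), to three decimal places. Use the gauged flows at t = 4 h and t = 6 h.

K ≈ 0.695

Using the recession-limb readings at t = 4 h and t = 6 h: Q falls from 29 to 14 m³/s over 2 intervals.
K = (Q₂/Q₁)^(1/2) = (14/29)^(1/2) = 0.695.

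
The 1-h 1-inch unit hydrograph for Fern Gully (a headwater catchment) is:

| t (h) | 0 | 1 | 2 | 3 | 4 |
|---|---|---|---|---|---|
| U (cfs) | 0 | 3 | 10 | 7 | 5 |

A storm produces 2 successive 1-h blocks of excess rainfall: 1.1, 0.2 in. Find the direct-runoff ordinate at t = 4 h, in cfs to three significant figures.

Q ≈ 6.90 cfs

By discrete convolution, Q_j = Σ (P_i / 1 in) · U_{j−i}.
At t = 4 h (j=4): Q = (1.1/1)·5 + (0.2/1)·7 = 6.90 cfs.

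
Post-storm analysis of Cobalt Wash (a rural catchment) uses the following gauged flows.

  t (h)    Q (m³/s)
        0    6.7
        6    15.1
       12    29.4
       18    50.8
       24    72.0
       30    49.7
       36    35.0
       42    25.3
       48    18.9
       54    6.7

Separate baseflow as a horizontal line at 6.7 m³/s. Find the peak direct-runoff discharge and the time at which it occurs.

Q_p = 65.3 m³/s at t = 24 h

Subtracting baseflow gives direct-runoff ordinates: 0.0, 8.4, 22.7, 44.1, 65.3, 43.0, 28.3, 18.6, 12.2, 0.0 m³/s.
The maximum is 65.3 m³/s, occurring at the reading for t = 24 h.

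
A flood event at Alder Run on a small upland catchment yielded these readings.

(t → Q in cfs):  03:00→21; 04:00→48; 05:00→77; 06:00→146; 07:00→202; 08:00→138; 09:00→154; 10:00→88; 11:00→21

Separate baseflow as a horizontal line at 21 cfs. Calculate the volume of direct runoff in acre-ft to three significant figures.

Direct-runoff ordinates (Q − Q_b): 0.0, 27.0, 56.0, 125.0, 181.0, 117.0, 133.0, 67.0, 0.0 cfs.
ΣQ_DR = 706.0 cfs.
With Δt = 1 h = 3600 s, V = ΣQ_DR · Δt = 706.0 × 3600 = 2.54 × 10^6 ft³ = 58.3 acre-ft.

V ≈ 58.3 acre-ft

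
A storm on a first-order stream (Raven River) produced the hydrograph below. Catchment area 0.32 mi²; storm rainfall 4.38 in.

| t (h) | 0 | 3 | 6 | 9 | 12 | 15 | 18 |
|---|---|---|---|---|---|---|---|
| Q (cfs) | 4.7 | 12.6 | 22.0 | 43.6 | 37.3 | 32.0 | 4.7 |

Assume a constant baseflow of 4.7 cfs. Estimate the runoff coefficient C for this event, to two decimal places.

C ≈ 0.41

ΣQ_DR = 124.0 cfs; V = ΣQ_DR·Δt = 1.339 × 10^6 ft³.
Runoff depth d = V / A = 1.801 in.
C = d / P = 1.801 / 4.38 = 0.41.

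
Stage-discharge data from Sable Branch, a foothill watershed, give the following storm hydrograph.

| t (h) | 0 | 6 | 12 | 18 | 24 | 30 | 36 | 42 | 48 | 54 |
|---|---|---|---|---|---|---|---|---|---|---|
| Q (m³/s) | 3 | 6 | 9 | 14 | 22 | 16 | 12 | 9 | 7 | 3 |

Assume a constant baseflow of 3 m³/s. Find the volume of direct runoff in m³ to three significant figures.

Direct-runoff ordinates (Q − Q_b): 0.0, 3.0, 6.0, 11.0, 19.0, 13.0, 9.0, 6.0, 4.0, 0.0 m³/s.
ΣQ_DR = 71.00 m³/s.
With Δt = 6 h = 21600 s, V = ΣQ_DR · Δt = 71.00 × 21600 = 1.53 × 10^6 m³.

V ≈ 1.53 × 10^6 m³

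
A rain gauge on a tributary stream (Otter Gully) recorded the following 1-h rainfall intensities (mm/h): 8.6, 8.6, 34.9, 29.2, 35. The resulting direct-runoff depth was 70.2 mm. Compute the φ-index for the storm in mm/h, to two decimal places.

Only the 3 blocks with intensity above φ contribute runoff: 34.9, 29.2, 35 mm/h.
Σ(I−φ)·Δt = d  ⇒  (34.9+29.2+35 − 3φ)·1 = 70.2
φ = (99.10 − 70.2/1) / 3 = 9.63 mm/h.

φ ≈ 9.63 mm/h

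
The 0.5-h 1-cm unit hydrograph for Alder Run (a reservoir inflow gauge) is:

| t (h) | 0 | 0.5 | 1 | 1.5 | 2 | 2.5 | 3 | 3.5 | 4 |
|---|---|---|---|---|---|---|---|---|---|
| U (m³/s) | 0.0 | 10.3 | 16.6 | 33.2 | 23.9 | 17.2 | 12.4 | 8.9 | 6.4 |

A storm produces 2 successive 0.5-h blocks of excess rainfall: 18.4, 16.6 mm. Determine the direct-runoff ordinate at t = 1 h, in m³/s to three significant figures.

Q ≈ 47.6 m³/s

By discrete convolution, Q_j = Σ (P_i / 10 mm) · U_{j−i}.
At t = 1 h (j=2): Q = (18.4/10)·16.6 + (16.6/10)·10.3 = 47.6 m³/s.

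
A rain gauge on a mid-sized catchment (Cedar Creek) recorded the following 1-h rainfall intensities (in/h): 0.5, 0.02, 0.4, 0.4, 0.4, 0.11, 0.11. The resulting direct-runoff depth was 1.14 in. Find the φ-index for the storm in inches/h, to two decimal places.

φ ≈ 0.14 in/h

Only the 4 blocks with intensity above φ contribute runoff: 0.5, 0.4, 0.4, 0.4 in/h.
Σ(I−φ)·Δt = d  ⇒  (0.5+0.4+0.4+0.4 − 4φ)·1 = 1.14
φ = (1.700 − 1.14/1) / 4 = 0.14 in/h.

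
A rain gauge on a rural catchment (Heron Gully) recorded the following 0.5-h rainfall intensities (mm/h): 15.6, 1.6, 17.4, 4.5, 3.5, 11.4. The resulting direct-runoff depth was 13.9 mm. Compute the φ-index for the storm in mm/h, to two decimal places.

Only the 3 blocks with intensity above φ contribute runoff: 15.6, 17.4, 11.4 mm/h.
Σ(I−φ)·Δt = d  ⇒  (15.6+17.4+11.4 − 3φ)·0.5 = 13.9
φ = (44.40 − 13.9/0.5) / 3 = 5.53 mm/h.

φ ≈ 5.53 mm/h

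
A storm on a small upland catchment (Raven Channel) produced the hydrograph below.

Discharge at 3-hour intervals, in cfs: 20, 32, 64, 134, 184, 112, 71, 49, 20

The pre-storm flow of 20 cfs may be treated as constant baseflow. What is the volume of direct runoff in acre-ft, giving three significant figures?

Direct-runoff ordinates (Q − Q_b): 0.0, 12.0, 44.0, 114.0, 164.0, 92.0, 51.0, 29.0, 0.0 cfs.
ΣQ_DR = 506.0 cfs.
With Δt = 3 h = 10800 s, V = ΣQ_DR · Δt = 506.0 × 10800 = 5.46 × 10^6 ft³ = 125 acre-ft.

V ≈ 125 acre-ft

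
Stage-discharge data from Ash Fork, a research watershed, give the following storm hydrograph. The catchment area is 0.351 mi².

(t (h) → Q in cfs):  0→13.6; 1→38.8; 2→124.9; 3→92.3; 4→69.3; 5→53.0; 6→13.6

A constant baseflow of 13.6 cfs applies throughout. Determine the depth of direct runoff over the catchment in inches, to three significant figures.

d ≈ 1.37 in

Direct runoff: 0.0, 25.2, 111.3, 78.7, 55.7, 39.4, 0.0 cfs; ΣQ_DR = 310.3 cfs.
V = ΣQ_DR · Δt = 310.3 × 3600 s = 1.117 × 10^6 ft³.
Over A = 0.351 mi², depth = V / A = 1.37 in.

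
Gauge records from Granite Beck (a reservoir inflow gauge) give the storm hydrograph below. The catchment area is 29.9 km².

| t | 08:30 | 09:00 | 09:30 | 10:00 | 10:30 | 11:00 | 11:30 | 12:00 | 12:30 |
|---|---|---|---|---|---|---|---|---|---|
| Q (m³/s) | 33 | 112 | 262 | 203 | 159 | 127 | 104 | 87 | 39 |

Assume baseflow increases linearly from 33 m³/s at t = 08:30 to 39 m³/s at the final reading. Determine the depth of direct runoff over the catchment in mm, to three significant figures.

Direct runoff: 0.00, 78.25, 227.50, 167.75, 123.00, 90.25, 66.50, 48.75, 0.00 m³/s; ΣQ_DR = 802.0 m³/s.
V = ΣQ_DR · Δt = 802.0 × 1800 s = 1.444 × 10^6 m³.
Over A = 29.9 km², depth = V / A = 48.3 mm.

d ≈ 48.3 mm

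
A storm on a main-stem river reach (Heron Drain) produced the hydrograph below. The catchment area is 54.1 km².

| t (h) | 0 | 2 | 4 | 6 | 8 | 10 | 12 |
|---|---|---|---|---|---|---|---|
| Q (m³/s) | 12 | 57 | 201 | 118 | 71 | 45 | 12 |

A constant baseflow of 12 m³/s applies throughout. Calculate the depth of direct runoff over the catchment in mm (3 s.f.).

d ≈ 57.5 mm

Direct runoff: 0.0, 45.0, 189.0, 106.0, 59.0, 33.0, 0.0 m³/s; ΣQ_DR = 432.0 m³/s.
V = ΣQ_DR · Δt = 432.0 × 7200 s = 3.110 × 10^6 m³.
Over A = 54.1 km², depth = V / A = 57.5 mm.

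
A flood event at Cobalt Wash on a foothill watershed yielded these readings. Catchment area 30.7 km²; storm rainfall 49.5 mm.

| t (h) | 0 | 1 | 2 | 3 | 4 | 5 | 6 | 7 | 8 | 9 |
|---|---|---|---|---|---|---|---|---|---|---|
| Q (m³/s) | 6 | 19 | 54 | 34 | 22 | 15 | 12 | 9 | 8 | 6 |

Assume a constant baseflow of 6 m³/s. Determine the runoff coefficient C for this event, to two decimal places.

C ≈ 0.30

ΣQ_DR = 125.0 m³/s; V = ΣQ_DR·Δt = 4.500 × 10^5 m³.
Runoff depth d = V / A = 14.66 mm.
C = d / P = 14.66 / 49.5 = 0.30.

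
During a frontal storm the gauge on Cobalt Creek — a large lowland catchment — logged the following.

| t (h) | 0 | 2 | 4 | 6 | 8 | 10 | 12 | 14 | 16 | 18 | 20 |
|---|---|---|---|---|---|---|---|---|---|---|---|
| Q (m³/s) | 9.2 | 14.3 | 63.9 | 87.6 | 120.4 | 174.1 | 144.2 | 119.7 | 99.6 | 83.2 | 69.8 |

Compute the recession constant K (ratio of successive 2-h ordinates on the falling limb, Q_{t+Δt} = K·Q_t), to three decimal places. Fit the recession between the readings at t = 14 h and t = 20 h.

K ≈ 0.835

Using the recession-limb readings at t = 14 h and t = 20 h: Q falls from 119.7 to 69.8 m³/s over 3 intervals.
K = (Q₂/Q₁)^(1/3) = (69.8/119.7)^(1/3) = 0.835.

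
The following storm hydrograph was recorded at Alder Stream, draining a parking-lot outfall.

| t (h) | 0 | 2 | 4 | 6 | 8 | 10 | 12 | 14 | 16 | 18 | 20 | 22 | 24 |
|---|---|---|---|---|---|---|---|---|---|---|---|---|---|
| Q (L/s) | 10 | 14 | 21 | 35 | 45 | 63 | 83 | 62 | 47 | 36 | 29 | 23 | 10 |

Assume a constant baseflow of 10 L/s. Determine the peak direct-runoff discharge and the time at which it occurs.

Subtracting baseflow gives direct-runoff ordinates: 0.0, 4.0, 11.0, 25.0, 35.0, 53.0, 73.0, 52.0, 37.0, 26.0, 19.0, 13.0, 0.0 L/s.
The maximum is 73.0 L/s, occurring at the reading for t = 12 h.

Q_p = 73.0 L/s at t = 12 h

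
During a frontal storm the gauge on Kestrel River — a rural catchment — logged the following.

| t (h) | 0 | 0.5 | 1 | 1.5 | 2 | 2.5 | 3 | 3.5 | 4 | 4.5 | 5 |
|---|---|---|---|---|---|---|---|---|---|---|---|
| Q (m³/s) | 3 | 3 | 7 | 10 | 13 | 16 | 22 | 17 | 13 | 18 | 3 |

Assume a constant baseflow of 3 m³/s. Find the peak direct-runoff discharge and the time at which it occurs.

Q_p = 19.0 m³/s at t = 3 h

Subtracting baseflow gives direct-runoff ordinates: 0.0, 0.0, 4.0, 7.0, 10.0, 13.0, 19.0, 14.0, 10.0, 15.0, 0.0 m³/s.
The maximum is 19.0 m³/s, occurring at the reading for t = 3 h.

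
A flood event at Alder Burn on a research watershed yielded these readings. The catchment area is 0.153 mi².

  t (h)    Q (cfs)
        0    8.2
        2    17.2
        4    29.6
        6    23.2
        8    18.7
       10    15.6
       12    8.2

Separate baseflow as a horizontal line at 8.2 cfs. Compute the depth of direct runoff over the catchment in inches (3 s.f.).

Direct runoff: 0.0, 9.0, 21.4, 15.0, 10.5, 7.4, 0.0 cfs; ΣQ_DR = 63.30 cfs.
V = ΣQ_DR · Δt = 63.30 × 7200 s = 4.558 × 10^5 ft³.
Over A = 0.153 mi², depth = V / A = 1.28 in.

d ≈ 1.28 in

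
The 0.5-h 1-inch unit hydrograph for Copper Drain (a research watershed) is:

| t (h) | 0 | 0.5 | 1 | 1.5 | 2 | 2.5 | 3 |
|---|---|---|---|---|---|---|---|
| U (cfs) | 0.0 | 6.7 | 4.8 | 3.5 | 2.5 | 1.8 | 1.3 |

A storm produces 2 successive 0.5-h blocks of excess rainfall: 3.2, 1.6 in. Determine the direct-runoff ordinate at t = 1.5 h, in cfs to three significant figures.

By discrete convolution, Q_j = Σ (P_i / 1 in) · U_{j−i}.
At t = 1.5 h (j=3): Q = (3.2/1)·3.5 + (1.6/1)·4.8 = 18.9 cfs.

Q ≈ 18.9 cfs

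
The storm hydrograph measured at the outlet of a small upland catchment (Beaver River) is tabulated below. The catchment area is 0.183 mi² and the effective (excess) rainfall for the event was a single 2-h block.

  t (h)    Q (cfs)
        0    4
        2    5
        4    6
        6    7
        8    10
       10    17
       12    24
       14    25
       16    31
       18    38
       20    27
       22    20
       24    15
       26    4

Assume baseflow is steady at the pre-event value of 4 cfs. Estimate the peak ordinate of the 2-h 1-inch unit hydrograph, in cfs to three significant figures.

U_p ≈ 11.3 cfs

Direct runoff: 0.0, 1.0, 2.0, 3.0, 6.0, 13.0, 20.0, 21.0, 27.0, 34.0, 23.0, 16.0, 11.0, 0.0 cfs; ΣQ_DR = 177.0 cfs, peak = 34.0 cfs.
Runoff depth d = ΣQ_DR·Δt / A = 177.0 × 7200 / (0.183 mi²) = 2.998 in.
The 1-inch UH is the DRH scaled by (1 in)/d, so U_p = 34.0 × 1/2.998 = 11.3 cfs.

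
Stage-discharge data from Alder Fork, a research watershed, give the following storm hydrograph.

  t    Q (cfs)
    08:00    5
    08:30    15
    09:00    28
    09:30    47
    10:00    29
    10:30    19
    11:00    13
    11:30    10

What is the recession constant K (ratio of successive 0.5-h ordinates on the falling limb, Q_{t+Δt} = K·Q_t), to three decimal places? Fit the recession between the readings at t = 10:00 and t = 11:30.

K ≈ 0.701

Using the recession-limb readings at t = 10:00 and t = 11:30: Q falls from 29 to 10 cfs over 3 intervals.
K = (Q₂/Q₁)^(1/3) = (10/29)^(1/3) = 0.701.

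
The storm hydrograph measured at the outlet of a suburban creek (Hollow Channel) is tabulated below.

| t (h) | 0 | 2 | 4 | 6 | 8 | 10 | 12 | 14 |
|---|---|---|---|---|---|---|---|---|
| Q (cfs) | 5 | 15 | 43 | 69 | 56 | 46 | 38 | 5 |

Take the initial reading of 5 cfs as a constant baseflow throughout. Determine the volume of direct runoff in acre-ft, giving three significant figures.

Direct-runoff ordinates (Q − Q_b): 0.0, 10.0, 38.0, 64.0, 51.0, 41.0, 33.0, 0.0 cfs.
ΣQ_DR = 237.0 cfs.
With Δt = 2 h = 7200 s, V = ΣQ_DR · Δt = 237.0 × 7200 = 1.71 × 10^6 ft³ = 39.2 acre-ft.

V ≈ 39.2 acre-ft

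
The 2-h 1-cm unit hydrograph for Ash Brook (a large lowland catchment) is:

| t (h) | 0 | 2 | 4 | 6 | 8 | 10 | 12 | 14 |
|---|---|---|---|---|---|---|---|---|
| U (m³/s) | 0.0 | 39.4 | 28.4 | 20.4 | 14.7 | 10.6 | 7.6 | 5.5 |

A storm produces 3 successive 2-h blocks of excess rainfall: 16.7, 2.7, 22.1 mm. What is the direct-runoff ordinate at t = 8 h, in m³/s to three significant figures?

Q ≈ 92.8 m³/s

By discrete convolution, Q_j = Σ (P_i / 10 mm) · U_{j−i}.
At t = 8 h (j=4): Q = (16.7/10)·14.7 + (2.7/10)·20.4 + (22.1/10)·28.4 = 92.8 m³/s.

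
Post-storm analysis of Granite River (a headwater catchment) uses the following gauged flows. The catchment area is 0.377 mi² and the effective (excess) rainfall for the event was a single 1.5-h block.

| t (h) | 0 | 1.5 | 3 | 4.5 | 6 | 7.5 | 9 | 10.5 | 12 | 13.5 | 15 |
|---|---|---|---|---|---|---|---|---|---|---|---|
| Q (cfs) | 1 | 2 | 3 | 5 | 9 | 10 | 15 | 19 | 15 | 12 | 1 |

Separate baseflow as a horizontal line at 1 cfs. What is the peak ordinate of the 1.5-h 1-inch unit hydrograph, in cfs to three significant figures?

Direct runoff: 0.0, 1.0, 2.0, 4.0, 8.0, 9.0, 14.0, 18.0, 14.0, 11.0, 0.0 cfs; ΣQ_DR = 81.00 cfs, peak = 18.0 cfs.
Runoff depth d = ΣQ_DR·Δt / A = 81.00 × 5400 / (0.377 mi²) = 0.4994 in.
The 1-inch UH is the DRH scaled by (1 in)/d, so U_p = 18.0 × 1/0.4994 = 36.0 cfs.

U_p ≈ 36.0 cfs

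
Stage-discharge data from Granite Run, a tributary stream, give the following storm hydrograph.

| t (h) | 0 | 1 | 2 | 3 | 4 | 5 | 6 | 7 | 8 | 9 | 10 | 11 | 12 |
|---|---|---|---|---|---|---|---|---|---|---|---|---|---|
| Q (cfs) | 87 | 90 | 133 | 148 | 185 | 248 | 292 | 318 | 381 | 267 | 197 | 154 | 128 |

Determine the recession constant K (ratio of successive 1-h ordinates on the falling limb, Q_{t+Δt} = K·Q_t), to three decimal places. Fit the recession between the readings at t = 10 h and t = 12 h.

K ≈ 0.806

Using the recession-limb readings at t = 10 h and t = 12 h: Q falls from 197 to 128 cfs over 2 intervals.
K = (Q₂/Q₁)^(1/2) = (128/197)^(1/2) = 0.806.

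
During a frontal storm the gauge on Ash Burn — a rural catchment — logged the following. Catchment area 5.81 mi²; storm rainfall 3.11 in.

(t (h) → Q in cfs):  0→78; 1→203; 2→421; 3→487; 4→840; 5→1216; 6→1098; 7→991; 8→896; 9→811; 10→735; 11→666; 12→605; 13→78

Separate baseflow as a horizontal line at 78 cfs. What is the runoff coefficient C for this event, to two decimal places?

ΣQ_DR = 8033 cfs; V = ΣQ_DR·Δt = 2.892 × 10^7 ft³.
Runoff depth d = V / A = 2.142 in.
C = d / P = 2.142 / 3.11 = 0.69.

C ≈ 0.69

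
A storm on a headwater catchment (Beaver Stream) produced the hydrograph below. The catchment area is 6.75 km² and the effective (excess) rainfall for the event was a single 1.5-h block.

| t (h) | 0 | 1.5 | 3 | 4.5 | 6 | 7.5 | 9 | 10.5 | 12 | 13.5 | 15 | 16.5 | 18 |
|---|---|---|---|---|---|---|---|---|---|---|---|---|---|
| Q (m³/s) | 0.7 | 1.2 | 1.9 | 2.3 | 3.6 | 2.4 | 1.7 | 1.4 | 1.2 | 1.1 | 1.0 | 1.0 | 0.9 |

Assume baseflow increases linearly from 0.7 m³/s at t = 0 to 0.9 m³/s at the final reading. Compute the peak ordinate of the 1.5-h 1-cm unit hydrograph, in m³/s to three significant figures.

Direct runoff: 0.00, 0.48, 1.17, 1.55, 2.83, 1.62, 0.90, 0.58, 0.37, 0.25, 0.13, 0.12, 0.00 m³/s; ΣQ_DR = 10.00 m³/s, peak = 2.83 m³/s.
Runoff depth d = ΣQ_DR·Δt / A = 10.00 × 5400 / (6.75 km²) = 8.000 mm.
The 1-cm UH is the DRH scaled by (10 mm)/d, so U_p = 2.83 × 10/8.000 = 3.54 m³/s.

U_p ≈ 3.54 m³/s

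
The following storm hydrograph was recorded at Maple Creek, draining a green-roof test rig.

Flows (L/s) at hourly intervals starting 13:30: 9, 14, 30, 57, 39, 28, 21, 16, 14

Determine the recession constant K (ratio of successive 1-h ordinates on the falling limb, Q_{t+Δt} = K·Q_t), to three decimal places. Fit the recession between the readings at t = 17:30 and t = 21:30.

K ≈ 0.774

Using the recession-limb readings at t = 17:30 and t = 21:30: Q falls from 39 to 14 L/s over 4 intervals.
K = (Q₂/Q₁)^(1/4) = (14/39)^(1/4) = 0.774.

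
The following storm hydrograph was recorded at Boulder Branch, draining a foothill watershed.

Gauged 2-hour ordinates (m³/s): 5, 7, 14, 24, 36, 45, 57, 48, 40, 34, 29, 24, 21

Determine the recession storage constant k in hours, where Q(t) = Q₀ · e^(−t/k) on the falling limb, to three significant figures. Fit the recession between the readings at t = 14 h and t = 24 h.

On the falling limb, Q drops from 48 to 21 m³/s between t = 14 h and t = 24 h (Δt = 10 h).
k = −Δt / ln(Q₂/Q₁) = −10 / ln(21/48) = 12.1 h.

k ≈ 12.1 h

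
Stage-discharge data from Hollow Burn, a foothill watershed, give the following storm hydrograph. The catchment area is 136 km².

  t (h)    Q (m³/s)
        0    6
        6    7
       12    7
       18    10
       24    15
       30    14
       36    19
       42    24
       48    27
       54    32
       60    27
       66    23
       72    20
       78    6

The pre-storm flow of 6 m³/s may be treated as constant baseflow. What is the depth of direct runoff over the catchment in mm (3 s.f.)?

Direct runoff: 0.0, 1.0, 1.0, 4.0, 9.0, 8.0, 13.0, 18.0, 21.0, 26.0, 21.0, 17.0, 14.0, 0.0 m³/s; ΣQ_DR = 153.0 m³/s.
V = ΣQ_DR · Δt = 153.0 × 21600 s = 3.305 × 10^6 m³.
Over A = 136 km², depth = V / A = 24.3 mm.

d ≈ 24.3 mm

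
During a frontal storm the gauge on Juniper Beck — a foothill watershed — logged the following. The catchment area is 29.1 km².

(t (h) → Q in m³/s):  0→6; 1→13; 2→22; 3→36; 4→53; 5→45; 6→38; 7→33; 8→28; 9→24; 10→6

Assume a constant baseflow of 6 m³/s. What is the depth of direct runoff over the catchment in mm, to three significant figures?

Direct runoff: 0.0, 7.0, 16.0, 30.0, 47.0, 39.0, 32.0, 27.0, 22.0, 18.0, 0.0 m³/s; ΣQ_DR = 238.0 m³/s.
V = ΣQ_DR · Δt = 238.0 × 3600 s = 8.568 × 10^5 m³.
Over A = 29.1 km², depth = V / A = 29.4 mm.

d ≈ 29.4 mm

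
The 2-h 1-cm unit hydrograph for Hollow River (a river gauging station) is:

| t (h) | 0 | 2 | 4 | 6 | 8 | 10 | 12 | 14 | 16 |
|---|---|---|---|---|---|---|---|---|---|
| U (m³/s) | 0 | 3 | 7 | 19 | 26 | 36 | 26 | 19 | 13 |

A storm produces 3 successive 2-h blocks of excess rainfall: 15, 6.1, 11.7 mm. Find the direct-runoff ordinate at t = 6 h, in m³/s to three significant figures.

Q ≈ 36.3 m³/s

By discrete convolution, Q_j = Σ (P_i / 10 mm) · U_{j−i}.
At t = 6 h (j=3): Q = (15/10)·19 + (6.1/10)·7 + (11.7/10)·3 = 36.3 m³/s.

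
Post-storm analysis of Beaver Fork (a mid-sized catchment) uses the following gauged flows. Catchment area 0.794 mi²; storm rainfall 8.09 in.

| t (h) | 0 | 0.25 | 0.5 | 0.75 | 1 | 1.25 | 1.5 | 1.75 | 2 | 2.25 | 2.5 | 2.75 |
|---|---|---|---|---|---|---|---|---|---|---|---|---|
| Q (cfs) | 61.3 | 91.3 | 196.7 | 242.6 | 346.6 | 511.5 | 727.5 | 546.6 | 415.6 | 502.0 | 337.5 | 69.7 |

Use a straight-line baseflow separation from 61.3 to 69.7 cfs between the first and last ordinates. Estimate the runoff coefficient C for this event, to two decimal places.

C ≈ 0.20

ΣQ_DR = 3263 cfs; V = ΣQ_DR·Δt = 2.937 × 10^6 ft³.
Runoff depth d = V / A = 1.592 in.
C = d / P = 1.592 / 8.09 = 0.20.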